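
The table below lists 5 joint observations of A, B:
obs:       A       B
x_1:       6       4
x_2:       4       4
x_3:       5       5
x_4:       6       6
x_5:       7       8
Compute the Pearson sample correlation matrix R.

Step 1 — column means:
  mean(A) = (6 + 4 + 5 + 6 + 7) / 5 = 28/5 = 5.6
  mean(B) = (4 + 4 + 5 + 6 + 8) / 5 = 27/5 = 5.4

Step 2 — sample variances and covariances s[i,j] = (1/(n-1)) · Σ_k (x_{k,i} - mean_i) · (x_{k,j} - mean_j), with n-1 = 4:
  s[A,A] = ((0.4)·(0.4) + (-1.6)·(-1.6) + (-0.6)·(-0.6) + (0.4)·(0.4) + (1.4)·(1.4)) / 4 = 5.2/4 = 1.3
  s[A,B] = ((0.4)·(-1.4) + (-1.6)·(-1.4) + (-0.6)·(-0.4) + (0.4)·(0.6) + (1.4)·(2.6)) / 4 = 5.8/4 = 1.45
  s[B,B] = ((-1.4)·(-1.4) + (-1.4)·(-1.4) + (-0.4)·(-0.4) + (0.6)·(0.6) + (2.6)·(2.6)) / 4 = 11.2/4 = 2.8
  Sample standard deviations s_i = √(s[i,i]):
  s(A) = √(1.3) = 1.1402
  s(B) = √(2.8) = 1.6733

Step 3 — r_{ij} = s_{ij} / (s_i · s_j):
  r[A,A] = 1 (diagonal).
  r[A,B] = 1.45 / (1.1402 · 1.6733) = 1.45 / 1.9079 = 0.76
  r[B,B] = 1 (diagonal).

R is symmetric with unit diagonal. Assembling:

R = [[1, 0.76],
 [0.76, 1]]


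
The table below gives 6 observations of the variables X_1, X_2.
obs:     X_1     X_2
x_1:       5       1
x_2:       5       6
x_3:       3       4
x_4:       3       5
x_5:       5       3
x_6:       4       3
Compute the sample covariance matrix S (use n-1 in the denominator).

Step 1 — column means:
  mean(X_1) = (5 + 5 + 3 + 3 + 5 + 4) / 6 = 25/6 = 4.1667
  mean(X_2) = (1 + 6 + 4 + 5 + 3 + 3) / 6 = 22/6 = 3.6667

Step 2 — sample covariance S[i,j] = (1/(n-1)) · Σ_k (x_{k,i} - mean_i) · (x_{k,j} - mean_j), with n-1 = 5.
  S[X_1,X_1] = ((0.8333)·(0.8333) + (0.8333)·(0.8333) + (-1.1667)·(-1.1667) + (-1.1667)·(-1.1667) + (0.8333)·(0.8333) + (-0.1667)·(-0.1667)) / 5 = 4.8333/5 = 0.9667
  S[X_1,X_2] = ((0.8333)·(-2.6667) + (0.8333)·(2.3333) + (-1.1667)·(0.3333) + (-1.1667)·(1.3333) + (0.8333)·(-0.6667) + (-0.1667)·(-0.6667)) / 5 = -2.6667/5 = -0.5333
  S[X_2,X_2] = ((-2.6667)·(-2.6667) + (2.3333)·(2.3333) + (0.3333)·(0.3333) + (1.3333)·(1.3333) + (-0.6667)·(-0.6667) + (-0.6667)·(-0.6667)) / 5 = 15.3333/5 = 3.0667

S is symmetric (S[j,i] = S[i,j]). Assembling:

S = [[0.9667, -0.5333],
 [-0.5333, 3.0667]]


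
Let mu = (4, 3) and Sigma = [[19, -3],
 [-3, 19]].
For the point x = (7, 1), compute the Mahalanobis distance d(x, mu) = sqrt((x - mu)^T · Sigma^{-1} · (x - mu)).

Step 1 — centre the observation: (x - mu) = (3, -2).

Step 2 — invert Sigma. det(Sigma) = 19·19 - (-3)² = 352.
  Sigma^{-1} = (1/det) · [[d, -b], [-b, a]] = [[0.054, 0.0085],
 [0.0085, 0.054]].

Step 3 — form the quadratic (x - mu)^T · Sigma^{-1} · (x - mu):
  Sigma^{-1} · (x - mu) = (0.1449, -0.0824).
  (x - mu)^T · [Sigma^{-1} · (x - mu)] = (3)·(0.1449) + (-2)·(-0.0824) = 0.5994.

Step 4 — take square root: d = √(0.5994) ≈ 0.7742.

d(x, mu) = √(0.5994) ≈ 0.7742


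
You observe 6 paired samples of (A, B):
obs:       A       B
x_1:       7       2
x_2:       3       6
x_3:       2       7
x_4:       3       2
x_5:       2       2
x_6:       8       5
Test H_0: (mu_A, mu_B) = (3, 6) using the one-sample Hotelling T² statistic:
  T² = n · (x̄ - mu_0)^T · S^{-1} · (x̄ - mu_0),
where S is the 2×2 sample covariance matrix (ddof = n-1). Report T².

Step 1 — sample mean vector:
  mean(A) = (7 + 3 + 2 + 3 + 2 + 8) / 6 = 25/6 = 4.1667
  mean(B) = (2 + 6 + 7 + 2 + 2 + 5) / 6 = 24/6 = 4
  x̄ = (4.1667, 4),  deviation x̄ - mu_0 = (4.1667, 4) - (3, 6) = (1.1667, -2).

Step 2 — sample covariance matrix, S[i,j] = (1/(n-1)) · Σ_k (x_{k,i} - mean_i) · (x_{k,j} - mean_j), divisor n-1 = 5:
  S[A,A] = ((2.8333)·(2.8333) + (-1.1667)·(-1.1667) + (-2.1667)·(-2.1667) + (-1.1667)·(-1.1667) + (-2.1667)·(-2.1667) + (3.8333)·(3.8333)) / 5 = 34.8333/5 = 6.9667
  S[A,B] = ((2.8333)·(-2) + (-1.1667)·(2) + (-2.1667)·(3) + (-1.1667)·(-2) + (-2.1667)·(-2) + (3.8333)·(1)) / 5 = -4/5 = -0.8
  S[B,B] = ((-2)·(-2) + (2)·(2) + (3)·(3) + (-2)·(-2) + (-2)·(-2) + (1)·(1)) / 5 = 26/5 = 5.2
  S = [[6.9667, -0.8],
 [-0.8, 5.2]].

Step 3 — invert S. det(S) = 6.9667·5.2 - (-0.8)² = 35.5867.
  S^{-1} = (1/det) · [[d, -b], [-b, a]] = [[0.1461, 0.0225],
 [0.0225, 0.1958]].

Step 4 — quadratic form (x̄ - mu_0)^T · S^{-1} · (x̄ - mu_0):
  S^{-1} · (x̄ - mu_0) = (0.1255, -0.3653),
  (x̄ - mu_0)^T · [...] = (1.1667)·(0.1255) + (-2)·(-0.3653) = 0.877.

Step 5 — scale by n: T² = 6 · 0.877 = 5.2623.

T² ≈ 5.2623


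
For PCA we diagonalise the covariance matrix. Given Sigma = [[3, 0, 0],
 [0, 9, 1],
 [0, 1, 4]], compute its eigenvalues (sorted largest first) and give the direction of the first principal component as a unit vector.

Step 1 — characteristic polynomial p(λ) = det(λI - Sigma) = λ³ - tr·λ² + c_1·λ - det, where tr = trace, c_1 = sum of the principal 2×2 minors, det = det(Sigma):
  tr = 3 + 9 + 4 = 16,
  c_1 = (3·9 - (0)²) + (3·4 - (0)²) + (9·4 - (1)²) = 27 + 12 + 35 = 74,
  det = 3·(9·4 - (1)²) - (0)·((0)·4 - (1)·(0)) + (0)·((0)·(1) - 9·(0)) = 3·(35) - (0)·(0) + (0)·(0) = 105.
  So p(λ) = λ³ - 16λ² + 74λ - 105.
Step 2 — look for an integer root (rational root theorem: any rational root is an integer divisor of 105). Testing λ = 3:
  p(3) = 27 - 144 + 222 - 105 = 0  ✓
  Dividing out (λ - 3): p(λ) = (λ - 3)(λ² - 13λ + 35).
Step 3 — remaining eigenvalues from the quadratic λ² - 13λ + 35 = 0:
  Δ = 13² - 4·35 = 169 - 140 = 29,  λ = (13 ± √29)/2 = (13 ± 5.3852)/2 ≈ 9.1926 or 3.8074.
  Sorted: λ_1 = 9.1926,  λ_2 = 3.8074,  λ_3 = 3  (check: sum = 16 = tr ✓).

Step 4 — unit eigenvector for λ_1 ≈ 9.1926: v spans the null space of (Sigma - λ_1 I), whose rows are
  r_1 = (-6.1926, 0, 0),  r_2 = (0, -0.1926, 1),  r_3 = (0, 1, -5.1926).
  v is orthogonal to every row, so take v ∝ r_1 × r_2 = ((0)·(1) - (0)·(-0.1926), (0)·(0) - (-6.1926)·(1), (-6.1926)·(-0.1926) - (0)·(0)) ≈ (0, 6.1926, 1.1926).
  Let u = (0, 6.1926, 1.1926).
  ||u|| = √((0)² + (6.1926)² + (1.1926)²) = √(39.7703) ≈ 6.3064,  v_1 = u/||u|| ≈ (0, 0.982, 0.1891) (||v_1|| = 1).

λ_1 = 9.1926,  λ_2 = 3.8074,  λ_3 = 3;  v_1 ≈ (0, 0.982, 0.1891)


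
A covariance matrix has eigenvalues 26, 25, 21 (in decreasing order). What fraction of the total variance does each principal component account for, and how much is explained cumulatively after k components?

Step 1 — total variance = trace(Sigma) = Σ λ_i = 26 + 25 + 21 = 72.

Step 2 — fraction explained by component i = λ_i / Σ λ:
  PC1: 26/72 = 0.3611
  PC2: 25/72 = 0.3472
  PC3: 21/72 = 0.2917

Step 3 — cumulative fraction after k components = (λ_1 + ... + λ_k) / Σ λ:
  k = 1: 26/72 = 0.3611
  k = 2: (26 + 25)/72 = 51/72 = 0.7083
  k = 3: (26 + 25 + 21)/72 = 72/72 = 1

Summary (fraction, with percent):

explained: PC1 0.3611 (36.11%), PC2 0.3472 (34.72%), PC3 0.2917 (29.17%);  cumulative: 0.3611, 0.7083, 1


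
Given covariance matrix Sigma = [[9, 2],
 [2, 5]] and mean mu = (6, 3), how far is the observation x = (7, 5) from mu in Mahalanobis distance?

Step 1 — centre the observation: (x - mu) = (1, 2).

Step 2 — invert Sigma. det(Sigma) = 9·5 - (2)² = 41.
  Sigma^{-1} = (1/det) · [[d, -b], [-b, a]] = [[0.122, -0.0488],
 [-0.0488, 0.2195]].

Step 3 — form the quadratic (x - mu)^T · Sigma^{-1} · (x - mu):
  Sigma^{-1} · (x - mu) = (0.0244, 0.3902).
  (x - mu)^T · [Sigma^{-1} · (x - mu)] = (1)·(0.0244) + (2)·(0.3902) = 0.8049.

Step 4 — take square root: d = √(0.8049) ≈ 0.8971.

d(x, mu) = √(0.8049) ≈ 0.8971


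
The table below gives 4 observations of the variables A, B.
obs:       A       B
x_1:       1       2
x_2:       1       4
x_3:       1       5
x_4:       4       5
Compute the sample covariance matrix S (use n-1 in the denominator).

Step 1 — column means:
  mean(A) = (1 + 1 + 1 + 4) / 4 = 7/4 = 1.75
  mean(B) = (2 + 4 + 5 + 5) / 4 = 16/4 = 4

Step 2 — sample covariance S[i,j] = (1/(n-1)) · Σ_k (x_{k,i} - mean_i) · (x_{k,j} - mean_j), with n-1 = 3.
  S[A,A] = ((-0.75)·(-0.75) + (-0.75)·(-0.75) + (-0.75)·(-0.75) + (2.25)·(2.25)) / 3 = 6.75/3 = 2.25
  S[A,B] = ((-0.75)·(-2) + (-0.75)·(0) + (-0.75)·(1) + (2.25)·(1)) / 3 = 3/3 = 1
  S[B,B] = ((-2)·(-2) + (0)·(0) + (1)·(1) + (1)·(1)) / 3 = 6/3 = 2

S is symmetric (S[j,i] = S[i,j]). Assembling:

S = [[2.25, 1],
 [1, 2]]


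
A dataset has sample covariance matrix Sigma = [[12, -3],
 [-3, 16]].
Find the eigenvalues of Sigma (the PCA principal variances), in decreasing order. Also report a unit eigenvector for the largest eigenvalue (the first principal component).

Step 1 — characteristic polynomial of 2×2 Sigma:
  det(Sigma - λI) = λ² - trace · λ + det = 0.
  trace = 12 + 16 = 28, det = 12·16 - (-3)² = 183.
Step 2 — discriminant:
  Δ = trace² - 4·det = 784 - 732 = 52.
Step 3 — eigenvalues:
  λ = (trace ± √Δ)/2 = (28 ± 7.2111)/2,
  λ_1 = 17.6056,  λ_2 = 10.3944.

Step 4 — unit eigenvector for λ_1: solve (Sigma - λ_1 I)v = 0. First row:
  (12 - 17.6056)·v_x + (-3)·v_y = 0, i.e. (-5.6056)·v_x + (-3)·v_y = 0,
  so v ∝ (b, λ_1 - a) = (-3, 5.6056); multiply by -1 so the first entry is positive: u = (3, -5.6056).
  ||u|| = √((3)² + (-5.6056)²) = √(40.4222) ≈ 6.3578,
  v_1 = u/||u|| ≈ (0.4719, -0.8817) (||v_1|| = 1).

λ_1 = 17.6056,  λ_2 = 10.3944;  v_1 ≈ (0.4719, -0.8817)


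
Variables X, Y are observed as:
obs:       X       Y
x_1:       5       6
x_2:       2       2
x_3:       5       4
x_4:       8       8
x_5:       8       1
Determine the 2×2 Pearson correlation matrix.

Step 1 — column means:
  mean(X) = (5 + 2 + 5 + 8 + 8) / 5 = 28/5 = 5.6
  mean(Y) = (6 + 2 + 4 + 8 + 1) / 5 = 21/5 = 4.2

Step 2 — sample variances and covariances s[i,j] = (1/(n-1)) · Σ_k (x_{k,i} - mean_i) · (x_{k,j} - mean_j), with n-1 = 4:
  s[X,X] = ((-0.6)·(-0.6) + (-3.6)·(-3.6) + (-0.6)·(-0.6) + (2.4)·(2.4) + (2.4)·(2.4)) / 4 = 25.2/4 = 6.3
  s[X,Y] = ((-0.6)·(1.8) + (-3.6)·(-2.2) + (-0.6)·(-0.2) + (2.4)·(3.8) + (2.4)·(-3.2)) / 4 = 8.4/4 = 2.1
  s[Y,Y] = ((1.8)·(1.8) + (-2.2)·(-2.2) + (-0.2)·(-0.2) + (3.8)·(3.8) + (-3.2)·(-3.2)) / 4 = 32.8/4 = 8.2
  Sample standard deviations s_i = √(s[i,i]):
  s(X) = √(6.3) = 2.51
  s(Y) = √(8.2) = 2.8636

Step 3 — r_{ij} = s_{ij} / (s_i · s_j):
  r[X,X] = 1 (diagonal).
  r[X,Y] = 2.1 / (2.51 · 2.8636) = 2.1 / 7.1875 = 0.2922
  r[Y,Y] = 1 (diagonal).

R is symmetric with unit diagonal. Assembling:

R = [[1, 0.2922],
 [0.2922, 1]]


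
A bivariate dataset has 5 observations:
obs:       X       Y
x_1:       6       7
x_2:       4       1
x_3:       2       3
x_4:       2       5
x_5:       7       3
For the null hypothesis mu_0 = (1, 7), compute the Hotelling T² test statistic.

Step 1 — sample mean vector:
  mean(X) = (6 + 4 + 2 + 2 + 7) / 5 = 21/5 = 4.2
  mean(Y) = (7 + 1 + 3 + 5 + 3) / 5 = 19/5 = 3.8
  x̄ = (4.2, 3.8),  deviation x̄ - mu_0 = (4.2, 3.8) - (1, 7) = (3.2, -3.2).

Step 2 — sample covariance matrix, S[i,j] = (1/(n-1)) · Σ_k (x_{k,i} - mean_i) · (x_{k,j} - mean_j), divisor n-1 = 4:
  S[X,X] = ((1.8)·(1.8) + (-0.2)·(-0.2) + (-2.2)·(-2.2) + (-2.2)·(-2.2) + (2.8)·(2.8)) / 4 = 20.8/4 = 5.2
  S[X,Y] = ((1.8)·(3.2) + (-0.2)·(-2.8) + (-2.2)·(-0.8) + (-2.2)·(1.2) + (2.8)·(-0.8)) / 4 = 3.2/4 = 0.8
  S[Y,Y] = ((3.2)·(3.2) + (-2.8)·(-2.8) + (-0.8)·(-0.8) + (1.2)·(1.2) + (-0.8)·(-0.8)) / 4 = 20.8/4 = 5.2
  S = [[5.2, 0.8],
 [0.8, 5.2]].

Step 3 — invert S. det(S) = 5.2·5.2 - (0.8)² = 26.4.
  S^{-1} = (1/det) · [[d, -b], [-b, a]] = [[0.197, -0.0303],
 [-0.0303, 0.197]].

Step 4 — quadratic form (x̄ - mu_0)^T · S^{-1} · (x̄ - mu_0):
  S^{-1} · (x̄ - mu_0) = (0.7273, -0.7273),
  (x̄ - mu_0)^T · [...] = (3.2)·(0.7273) + (-3.2)·(-0.7273) = 4.6545.

Step 5 — scale by n: T² = 5 · 4.6545 = 23.2727.

T² ≈ 23.2727


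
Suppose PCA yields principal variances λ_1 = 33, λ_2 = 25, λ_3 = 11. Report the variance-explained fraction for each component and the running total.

Step 1 — total variance = trace(Sigma) = Σ λ_i = 33 + 25 + 11 = 69.

Step 2 — fraction explained by component i = λ_i / Σ λ:
  PC1: 33/69 = 0.4783
  PC2: 25/69 = 0.3623
  PC3: 11/69 = 0.1594

Step 3 — cumulative fraction after k components = (λ_1 + ... + λ_k) / Σ λ:
  k = 1: 33/69 = 0.4783
  k = 2: (33 + 25)/69 = 58/69 = 0.8406
  k = 3: (33 + 25 + 11)/69 = 69/69 = 1

Summary (fraction, with percent):

explained: PC1 0.4783 (47.83%), PC2 0.3623 (36.23%), PC3 0.1594 (15.94%);  cumulative: 0.4783, 0.8406, 1


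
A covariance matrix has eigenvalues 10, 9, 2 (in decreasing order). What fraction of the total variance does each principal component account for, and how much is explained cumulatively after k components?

Step 1 — total variance = trace(Sigma) = Σ λ_i = 10 + 9 + 2 = 21.

Step 2 — fraction explained by component i = λ_i / Σ λ:
  PC1: 10/21 = 0.4762
  PC2: 9/21 = 0.4286
  PC3: 2/21 = 0.0952

Step 3 — cumulative fraction after k components = (λ_1 + ... + λ_k) / Σ λ:
  k = 1: 10/21 = 0.4762
  k = 2: (10 + 9)/21 = 19/21 = 0.9048
  k = 3: (10 + 9 + 2)/21 = 21/21 = 1

Summary (fraction, with percent):

explained: PC1 0.4762 (47.62%), PC2 0.4286 (42.86%), PC3 0.0952 (9.52%);  cumulative: 0.4762, 0.9048, 1


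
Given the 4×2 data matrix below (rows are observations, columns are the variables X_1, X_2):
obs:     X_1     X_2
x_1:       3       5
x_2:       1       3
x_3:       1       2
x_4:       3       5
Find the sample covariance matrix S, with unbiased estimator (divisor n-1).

Step 1 — column means:
  mean(X_1) = (3 + 1 + 1 + 3) / 4 = 8/4 = 2
  mean(X_2) = (5 + 3 + 2 + 5) / 4 = 15/4 = 3.75

Step 2 — sample covariance S[i,j] = (1/(n-1)) · Σ_k (x_{k,i} - mean_i) · (x_{k,j} - mean_j), with n-1 = 3.
  S[X_1,X_1] = ((1)·(1) + (-1)·(-1) + (-1)·(-1) + (1)·(1)) / 3 = 4/3 = 1.3333
  S[X_1,X_2] = ((1)·(1.25) + (-1)·(-0.75) + (-1)·(-1.75) + (1)·(1.25)) / 3 = 5/3 = 1.6667
  S[X_2,X_2] = ((1.25)·(1.25) + (-0.75)·(-0.75) + (-1.75)·(-1.75) + (1.25)·(1.25)) / 3 = 6.75/3 = 2.25

S is symmetric (S[j,i] = S[i,j]). Assembling:

S = [[1.3333, 1.6667],
 [1.6667, 2.25]]


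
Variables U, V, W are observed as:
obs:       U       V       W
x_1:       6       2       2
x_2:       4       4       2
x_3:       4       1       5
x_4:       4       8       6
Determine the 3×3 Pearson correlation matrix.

Step 1 — column means:
  mean(U) = (6 + 4 + 4 + 4) / 4 = 18/4 = 4.5
  mean(V) = (2 + 4 + 1 + 8) / 4 = 15/4 = 3.75
  mean(W) = (2 + 2 + 5 + 6) / 4 = 15/4 = 3.75

Step 2 — sample variances and covariances s[i,j] = (1/(n-1)) · Σ_k (x_{k,i} - mean_i) · (x_{k,j} - mean_j), with n-1 = 3:
  s[U,U] = ((1.5)·(1.5) + (-0.5)·(-0.5) + (-0.5)·(-0.5) + (-0.5)·(-0.5)) / 3 = 3/3 = 1
  s[U,V] = ((1.5)·(-1.75) + (-0.5)·(0.25) + (-0.5)·(-2.75) + (-0.5)·(4.25)) / 3 = -3.5/3 = -1.1667
  s[U,W] = ((1.5)·(-1.75) + (-0.5)·(-1.75) + (-0.5)·(1.25) + (-0.5)·(2.25)) / 3 = -3.5/3 = -1.1667
  s[V,V] = ((-1.75)·(-1.75) + (0.25)·(0.25) + (-2.75)·(-2.75) + (4.25)·(4.25)) / 3 = 28.75/3 = 9.5833
  s[V,W] = ((-1.75)·(-1.75) + (0.25)·(-1.75) + (-2.75)·(1.25) + (4.25)·(2.25)) / 3 = 8.75/3 = 2.9167
  s[W,W] = ((-1.75)·(-1.75) + (-1.75)·(-1.75) + (1.25)·(1.25) + (2.25)·(2.25)) / 3 = 12.75/3 = 4.25
  Sample standard deviations s_i = √(s[i,i]):
  s(U) = √(1) = 1
  s(V) = √(9.5833) = 3.0957
  s(W) = √(4.25) = 2.0616

Step 3 — r_{ij} = s_{ij} / (s_i · s_j):
  r[U,U] = 1 (diagonal).
  r[U,V] = -1.1667 / (1 · 3.0957) = -1.1667 / 3.0957 = -0.3769
  r[U,W] = -1.1667 / (1 · 2.0616) = -1.1667 / 2.0616 = -0.5659
  r[V,V] = 1 (diagonal).
  r[V,W] = 2.9167 / (3.0957 · 2.0616) = 2.9167 / 6.3819 = 0.457
  r[W,W] = 1 (diagonal).

R is symmetric with unit diagonal. Assembling:

R = [[1, -0.3769, -0.5659],
 [-0.3769, 1, 0.457],
 [-0.5659, 0.457, 1]]


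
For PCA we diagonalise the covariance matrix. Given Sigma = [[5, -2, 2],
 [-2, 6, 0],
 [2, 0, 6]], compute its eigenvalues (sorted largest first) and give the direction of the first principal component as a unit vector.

Step 1 — characteristic polynomial p(λ) = det(λI - Sigma) = λ³ - tr·λ² + c_1·λ - det, where tr = trace, c_1 = sum of the principal 2×2 minors, det = det(Sigma):
  tr = 5 + 6 + 6 = 17,
  c_1 = (5·6 - (-2)²) + (5·6 - (2)²) + (6·6 - (0)²) = 26 + 26 + 36 = 88,
  det = 5·(6·6 - (0)²) - (-2)·((-2)·6 - (0)·(2)) + (2)·((-2)·(0) - 6·(2)) = 5·(36) - (-2)·(-12) + (2)·(-12) = 132.
  So p(λ) = λ³ - 17λ² + 88λ - 132.
Step 2 — look for an integer root (rational root theorem: any rational root is an integer divisor of 132). Testing λ = 6:
  p(6) = 216 - 612 + 528 - 132 = 0  ✓
  Dividing out (λ - 6): p(λ) = (λ - 6)(λ² - 11λ + 22).
Step 3 — remaining eigenvalues from the quadratic λ² - 11λ + 22 = 0:
  Δ = 11² - 4·22 = 121 - 88 = 33,  λ = (11 ± √33)/2 = (11 ± 5.7446)/2 ≈ 8.3723 or 2.6277.
  Sorted: λ_1 = 8.3723,  λ_2 = 6,  λ_3 = 2.6277  (check: sum = 17 = tr ✓).

Step 4 — unit eigenvector for λ_1 ≈ 8.3723: v spans the null space of (Sigma - λ_1 I), whose rows are
  r_1 = (-3.3723, -2, 2),  r_2 = (-2, -2.3723, 0),  r_3 = (2, 0, -2.3723).
  v is orthogonal to every row, so take v ∝ r_1 × r_2 = ((-2)·(0) - (2)·(-2.3723), (2)·(-2) - (-3.3723)·(0), (-3.3723)·(-2.3723) - (-2)·(-2)) ≈ (4.7446, -4, 4).
  Let u = (4.7446, -4, 4).
  ||u|| = √((4.7446)² + (-4)² + (4)²) = √(54.5109) ≈ 7.3831,  v_1 = u/||u|| ≈ (0.6426, -0.5418, 0.5418) (||v_1|| = 1).

λ_1 = 8.3723,  λ_2 = 6,  λ_3 = 2.6277;  v_1 ≈ (0.6426, -0.5418, 0.5418)


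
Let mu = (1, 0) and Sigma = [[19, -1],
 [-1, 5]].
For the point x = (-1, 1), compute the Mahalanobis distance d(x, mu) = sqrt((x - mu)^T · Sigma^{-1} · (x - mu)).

Step 1 — centre the observation: (x - mu) = (-2, 1).

Step 2 — invert Sigma. det(Sigma) = 19·5 - (-1)² = 94.
  Sigma^{-1} = (1/det) · [[d, -b], [-b, a]] = [[0.0532, 0.0106],
 [0.0106, 0.2021]].

Step 3 — form the quadratic (x - mu)^T · Sigma^{-1} · (x - mu):
  Sigma^{-1} · (x - mu) = (-0.0957, 0.1809).
  (x - mu)^T · [Sigma^{-1} · (x - mu)] = (-2)·(-0.0957) + (1)·(0.1809) = 0.3723.

Step 4 — take square root: d = √(0.3723) ≈ 0.6102.

d(x, mu) = √(0.3723) ≈ 0.6102


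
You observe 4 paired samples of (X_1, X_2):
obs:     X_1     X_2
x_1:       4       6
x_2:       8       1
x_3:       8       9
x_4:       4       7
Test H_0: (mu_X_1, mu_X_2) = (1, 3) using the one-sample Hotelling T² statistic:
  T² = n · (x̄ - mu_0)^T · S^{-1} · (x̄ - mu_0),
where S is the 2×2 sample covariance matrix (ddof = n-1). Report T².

Step 1 — sample mean vector:
  mean(X_1) = (4 + 8 + 8 + 4) / 4 = 24/4 = 6
  mean(X_2) = (6 + 1 + 9 + 7) / 4 = 23/4 = 5.75
  x̄ = (6, 5.75),  deviation x̄ - mu_0 = (6, 5.75) - (1, 3) = (5, 2.75).

Step 2 — sample covariance matrix, S[i,j] = (1/(n-1)) · Σ_k (x_{k,i} - mean_i) · (x_{k,j} - mean_j), divisor n-1 = 3:
  S[X_1,X_1] = ((-2)·(-2) + (2)·(2) + (2)·(2) + (-2)·(-2)) / 3 = 16/3 = 5.3333
  S[X_1,X_2] = ((-2)·(0.25) + (2)·(-4.75) + (2)·(3.25) + (-2)·(1.25)) / 3 = -6/3 = -2
  S[X_2,X_2] = ((0.25)·(0.25) + (-4.75)·(-4.75) + (3.25)·(3.25) + (1.25)·(1.25)) / 3 = 34.75/3 = 11.5833
  S = [[5.3333, -2],
 [-2, 11.5833]].

Step 3 — invert S. det(S) = 5.3333·11.5833 - (-2)² = 57.7778.
  S^{-1} = (1/det) · [[d, -b], [-b, a]] = [[0.2005, 0.0346],
 [0.0346, 0.0923]].

Step 4 — quadratic form (x̄ - mu_0)^T · S^{-1} · (x̄ - mu_0):
  S^{-1} · (x̄ - mu_0) = (1.0976, 0.4269),
  (x̄ - mu_0)^T · [...] = (5)·(1.0976) + (2.75)·(0.4269) = 6.662.

Step 5 — scale by n: T² = 4 · 6.662 = 26.6481.

T² ≈ 26.6481


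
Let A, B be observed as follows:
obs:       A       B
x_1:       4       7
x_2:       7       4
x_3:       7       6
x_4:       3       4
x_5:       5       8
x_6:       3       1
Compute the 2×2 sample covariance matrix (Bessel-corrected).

Step 1 — column means:
  mean(A) = (4 + 7 + 7 + 3 + 5 + 3) / 6 = 29/6 = 4.8333
  mean(B) = (7 + 4 + 6 + 4 + 8 + 1) / 6 = 30/6 = 5

Step 2 — sample covariance S[i,j] = (1/(n-1)) · Σ_k (x_{k,i} - mean_i) · (x_{k,j} - mean_j), with n-1 = 5.
  S[A,A] = ((-0.8333)·(-0.8333) + (2.1667)·(2.1667) + (2.1667)·(2.1667) + (-1.8333)·(-1.8333) + (0.1667)·(0.1667) + (-1.8333)·(-1.8333)) / 5 = 16.8333/5 = 3.3667
  S[A,B] = ((-0.8333)·(2) + (2.1667)·(-1) + (2.1667)·(1) + (-1.8333)·(-1) + (0.1667)·(3) + (-1.8333)·(-4)) / 5 = 8/5 = 1.6
  S[B,B] = ((2)·(2) + (-1)·(-1) + (1)·(1) + (-1)·(-1) + (3)·(3) + (-4)·(-4)) / 5 = 32/5 = 6.4

S is symmetric (S[j,i] = S[i,j]). Assembling:

S = [[3.3667, 1.6],
 [1.6, 6.4]]


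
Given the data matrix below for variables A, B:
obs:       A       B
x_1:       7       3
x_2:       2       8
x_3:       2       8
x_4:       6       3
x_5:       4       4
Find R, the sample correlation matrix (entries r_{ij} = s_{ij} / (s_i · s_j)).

Step 1 — column means:
  mean(A) = (7 + 2 + 2 + 6 + 4) / 5 = 21/5 = 4.2
  mean(B) = (3 + 8 + 8 + 3 + 4) / 5 = 26/5 = 5.2

Step 2 — sample variances and covariances s[i,j] = (1/(n-1)) · Σ_k (x_{k,i} - mean_i) · (x_{k,j} - mean_j), with n-1 = 4:
  s[A,A] = ((2.8)·(2.8) + (-2.2)·(-2.2) + (-2.2)·(-2.2) + (1.8)·(1.8) + (-0.2)·(-0.2)) / 4 = 20.8/4 = 5.2
  s[A,B] = ((2.8)·(-2.2) + (-2.2)·(2.8) + (-2.2)·(2.8) + (1.8)·(-2.2) + (-0.2)·(-1.2)) / 4 = -22.2/4 = -5.55
  s[B,B] = ((-2.2)·(-2.2) + (2.8)·(2.8) + (2.8)·(2.8) + (-2.2)·(-2.2) + (-1.2)·(-1.2)) / 4 = 26.8/4 = 6.7
  Sample standard deviations s_i = √(s[i,i]):
  s(A) = √(5.2) = 2.2804
  s(B) = √(6.7) = 2.5884

Step 3 — r_{ij} = s_{ij} / (s_i · s_j):
  r[A,A] = 1 (diagonal).
  r[A,B] = -5.55 / (2.2804 · 2.5884) = -5.55 / 5.9025 = -0.9403
  r[B,B] = 1 (diagonal).

R is symmetric with unit diagonal. Assembling:

R = [[1, -0.9403],
 [-0.9403, 1]]


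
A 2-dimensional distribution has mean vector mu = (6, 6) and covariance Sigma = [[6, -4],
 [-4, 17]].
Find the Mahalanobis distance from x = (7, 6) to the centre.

Step 1 — centre the observation: (x - mu) = (1, 0).

Step 2 — invert Sigma. det(Sigma) = 6·17 - (-4)² = 86.
  Sigma^{-1} = (1/det) · [[d, -b], [-b, a]] = [[0.1977, 0.0465],
 [0.0465, 0.0698]].

Step 3 — form the quadratic (x - mu)^T · Sigma^{-1} · (x - mu):
  Sigma^{-1} · (x - mu) = (0.1977, 0.0465).
  (x - mu)^T · [Sigma^{-1} · (x - mu)] = (1)·(0.1977) + (0)·(0.0465) = 0.1977.

Step 4 — take square root: d = √(0.1977) ≈ 0.4446.

d(x, mu) = √(0.1977) ≈ 0.4446


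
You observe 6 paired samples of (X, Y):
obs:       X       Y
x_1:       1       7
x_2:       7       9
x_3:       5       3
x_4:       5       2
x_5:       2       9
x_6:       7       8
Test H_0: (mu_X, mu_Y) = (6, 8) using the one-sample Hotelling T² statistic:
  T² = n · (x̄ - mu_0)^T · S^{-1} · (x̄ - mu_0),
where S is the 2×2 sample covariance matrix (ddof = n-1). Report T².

Step 1 — sample mean vector:
  mean(X) = (1 + 7 + 5 + 5 + 2 + 7) / 6 = 27/6 = 4.5
  mean(Y) = (7 + 9 + 3 + 2 + 9 + 8) / 6 = 38/6 = 6.3333
  x̄ = (4.5, 6.3333),  deviation x̄ - mu_0 = (4.5, 6.3333) - (6, 8) = (-1.5, -1.6667).

Step 2 — sample covariance matrix, S[i,j] = (1/(n-1)) · Σ_k (x_{k,i} - mean_i) · (x_{k,j} - mean_j), divisor n-1 = 5:
  S[X,X] = ((-3.5)·(-3.5) + (2.5)·(2.5) + (0.5)·(0.5) + (0.5)·(0.5) + (-2.5)·(-2.5) + (2.5)·(2.5)) / 5 = 31.5/5 = 6.3
  S[X,Y] = ((-3.5)·(0.6667) + (2.5)·(2.6667) + (0.5)·(-3.3333) + (0.5)·(-4.3333) + (-2.5)·(2.6667) + (2.5)·(1.6667)) / 5 = -2/5 = -0.4
  S[Y,Y] = ((0.6667)·(0.6667) + (2.6667)·(2.6667) + (-3.3333)·(-3.3333) + (-4.3333)·(-4.3333) + (2.6667)·(2.6667) + (1.6667)·(1.6667)) / 5 = 47.3333/5 = 9.4667
  S = [[6.3, -0.4],
 [-0.4, 9.4667]].

Step 3 — invert S. det(S) = 6.3·9.4667 - (-0.4)² = 59.48.
  S^{-1} = (1/det) · [[d, -b], [-b, a]] = [[0.1592, 0.0067],
 [0.0067, 0.1059]].

Step 4 — quadratic form (x̄ - mu_0)^T · S^{-1} · (x̄ - mu_0):
  S^{-1} · (x̄ - mu_0) = (-0.2499, -0.1866),
  (x̄ - mu_0)^T · [...] = (-1.5)·(-0.2499) + (-1.6667)·(-0.1866) = 0.6859.

Step 5 — scale by n: T² = 6 · 0.6859 = 4.1157.

T² ≈ 4.1157


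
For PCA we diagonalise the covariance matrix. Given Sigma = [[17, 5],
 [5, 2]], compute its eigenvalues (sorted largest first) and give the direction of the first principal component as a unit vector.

Step 1 — characteristic polynomial of 2×2 Sigma:
  det(Sigma - λI) = λ² - trace · λ + det = 0.
  trace = 17 + 2 = 19, det = 17·2 - (5)² = 9.
Step 2 — discriminant:
  Δ = trace² - 4·det = 361 - 36 = 325.
Step 3 — eigenvalues:
  λ = (trace ± √Δ)/2 = (19 ± 18.0278)/2,
  λ_1 = 18.5139,  λ_2 = 0.4861.

Step 4 — unit eigenvector for λ_1: solve (Sigma - λ_1 I)v = 0. First row:
  (17 - 18.5139)·v_x + (5)·v_y = 0, i.e. (-1.5139)·v_x + (5)·v_y = 0,
  so v ∝ (b, λ_1 - a) = (5, 1.5139) = u.
  ||u|| = √((5)² + (1.5139)²) = √(27.2918) ≈ 5.2242,
  v_1 = u/||u|| ≈ (0.9571, 0.2898) (||v_1|| = 1).

λ_1 = 18.5139,  λ_2 = 0.4861;  v_1 ≈ (0.9571, 0.2898)


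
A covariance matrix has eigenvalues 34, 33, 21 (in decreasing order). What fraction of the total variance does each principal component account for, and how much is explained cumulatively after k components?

Step 1 — total variance = trace(Sigma) = Σ λ_i = 34 + 33 + 21 = 88.

Step 2 — fraction explained by component i = λ_i / Σ λ:
  PC1: 34/88 = 0.3864
  PC2: 33/88 = 0.375
  PC3: 21/88 = 0.2386

Step 3 — cumulative fraction after k components = (λ_1 + ... + λ_k) / Σ λ:
  k = 1: 34/88 = 0.3864
  k = 2: (34 + 33)/88 = 67/88 = 0.7614
  k = 3: (34 + 33 + 21)/88 = 88/88 = 1

Summary (fraction, with percent):

explained: PC1 0.3864 (38.64%), PC2 0.375 (37.5%), PC3 0.2386 (23.86%);  cumulative: 0.3864, 0.7614, 1


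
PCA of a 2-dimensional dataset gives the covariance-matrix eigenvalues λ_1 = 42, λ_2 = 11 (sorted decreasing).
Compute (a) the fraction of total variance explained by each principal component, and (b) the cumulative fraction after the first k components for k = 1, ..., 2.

Step 1 — total variance = trace(Sigma) = Σ λ_i = 42 + 11 = 53.

Step 2 — fraction explained by component i = λ_i / Σ λ:
  PC1: 42/53 = 0.7925
  PC2: 11/53 = 0.2075

Step 3 — cumulative fraction after k components = (λ_1 + ... + λ_k) / Σ λ:
  k = 1: 42/53 = 0.7925
  k = 2: (42 + 11)/53 = 53/53 = 1

Summary (fraction, with percent):

explained: PC1 0.7925 (79.25%), PC2 0.2075 (20.75%);  cumulative: 0.7925, 1


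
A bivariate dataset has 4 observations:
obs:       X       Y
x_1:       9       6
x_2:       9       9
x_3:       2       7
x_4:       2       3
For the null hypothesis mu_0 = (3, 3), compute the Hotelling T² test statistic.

Step 1 — sample mean vector:
  mean(X) = (9 + 9 + 2 + 2) / 4 = 22/4 = 5.5
  mean(Y) = (6 + 9 + 7 + 3) / 4 = 25/4 = 6.25
  x̄ = (5.5, 6.25),  deviation x̄ - mu_0 = (5.5, 6.25) - (3, 3) = (2.5, 3.25).

Step 2 — sample covariance matrix, S[i,j] = (1/(n-1)) · Σ_k (x_{k,i} - mean_i) · (x_{k,j} - mean_j), divisor n-1 = 3:
  S[X,X] = ((3.5)·(3.5) + (3.5)·(3.5) + (-3.5)·(-3.5) + (-3.5)·(-3.5)) / 3 = 49/3 = 16.3333
  S[X,Y] = ((3.5)·(-0.25) + (3.5)·(2.75) + (-3.5)·(0.75) + (-3.5)·(-3.25)) / 3 = 17.5/3 = 5.8333
  S[Y,Y] = ((-0.25)·(-0.25) + (2.75)·(2.75) + (0.75)·(0.75) + (-3.25)·(-3.25)) / 3 = 18.75/3 = 6.25
  S = [[16.3333, 5.8333],
 [5.8333, 6.25]].

Step 3 — invert S. det(S) = 16.3333·6.25 - (5.8333)² = 68.0556.
  S^{-1} = (1/det) · [[d, -b], [-b, a]] = [[0.0918, -0.0857],
 [-0.0857, 0.24]].

Step 4 — quadratic form (x̄ - mu_0)^T · S^{-1} · (x̄ - mu_0):
  S^{-1} · (x̄ - mu_0) = (-0.049, 0.5657),
  (x̄ - mu_0)^T · [...] = (2.5)·(-0.049) + (3.25)·(0.5657) = 1.7161.

Step 5 — scale by n: T² = 4 · 1.7161 = 6.8645.

T² ≈ 6.8645


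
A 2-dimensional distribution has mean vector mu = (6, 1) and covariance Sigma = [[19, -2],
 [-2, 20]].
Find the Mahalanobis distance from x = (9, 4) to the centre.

Step 1 — centre the observation: (x - mu) = (3, 3).

Step 2 — invert Sigma. det(Sigma) = 19·20 - (-2)² = 376.
  Sigma^{-1} = (1/det) · [[d, -b], [-b, a]] = [[0.0532, 0.0053],
 [0.0053, 0.0505]].

Step 3 — form the quadratic (x - mu)^T · Sigma^{-1} · (x - mu):
  Sigma^{-1} · (x - mu) = (0.1755, 0.1676).
  (x - mu)^T · [Sigma^{-1} · (x - mu)] = (3)·(0.1755) + (3)·(0.1676) = 1.0293.

Step 4 — take square root: d = √(1.0293) ≈ 1.0145.

d(x, mu) = √(1.0293) ≈ 1.0145


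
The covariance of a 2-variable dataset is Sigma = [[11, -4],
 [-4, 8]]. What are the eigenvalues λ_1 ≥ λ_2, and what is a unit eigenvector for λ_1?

Step 1 — characteristic polynomial of 2×2 Sigma:
  det(Sigma - λI) = λ² - trace · λ + det = 0.
  trace = 11 + 8 = 19, det = 11·8 - (-4)² = 72.
Step 2 — discriminant:
  Δ = trace² - 4·det = 361 - 288 = 73.
Step 3 — eigenvalues:
  λ = (trace ± √Δ)/2 = (19 ± 8.544)/2,
  λ_1 = 13.772,  λ_2 = 5.228.

Step 4 — unit eigenvector for λ_1: solve (Sigma - λ_1 I)v = 0. First row:
  (11 - 13.772)·v_x + (-4)·v_y = 0, i.e. (-2.772)·v_x + (-4)·v_y = 0,
  so v ∝ (b, λ_1 - a) = (-4, 2.772); multiply by -1 so the first entry is positive: u = (4, -2.772).
  ||u|| = √((4)² + (-2.772)²) = √(23.684) ≈ 4.8666,
  v_1 = u/||u|| ≈ (0.8219, -0.5696) (||v_1|| = 1).

λ_1 = 13.772,  λ_2 = 5.228;  v_1 ≈ (0.8219, -0.5696)


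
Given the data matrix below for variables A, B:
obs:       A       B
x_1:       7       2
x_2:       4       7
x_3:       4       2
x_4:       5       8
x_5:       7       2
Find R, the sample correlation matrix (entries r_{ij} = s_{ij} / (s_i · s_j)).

Step 1 — column means:
  mean(A) = (7 + 4 + 4 + 5 + 7) / 5 = 27/5 = 5.4
  mean(B) = (2 + 7 + 2 + 8 + 2) / 5 = 21/5 = 4.2

Step 2 — sample variances and covariances s[i,j] = (1/(n-1)) · Σ_k (x_{k,i} - mean_i) · (x_{k,j} - mean_j), with n-1 = 4:
  s[A,A] = ((1.6)·(1.6) + (-1.4)·(-1.4) + (-1.4)·(-1.4) + (-0.4)·(-0.4) + (1.6)·(1.6)) / 4 = 9.2/4 = 2.3
  s[A,B] = ((1.6)·(-2.2) + (-1.4)·(2.8) + (-1.4)·(-2.2) + (-0.4)·(3.8) + (1.6)·(-2.2)) / 4 = -9.4/4 = -2.35
  s[B,B] = ((-2.2)·(-2.2) + (2.8)·(2.8) + (-2.2)·(-2.2) + (3.8)·(3.8) + (-2.2)·(-2.2)) / 4 = 36.8/4 = 9.2
  Sample standard deviations s_i = √(s[i,i]):
  s(A) = √(2.3) = 1.5166
  s(B) = √(9.2) = 3.0332

Step 3 — r_{ij} = s_{ij} / (s_i · s_j):
  r[A,A] = 1 (diagonal).
  r[A,B] = -2.35 / (1.5166 · 3.0332) = -2.35 / 4.6 = -0.5109
  r[B,B] = 1 (diagonal).

R is symmetric with unit diagonal. Assembling:

R = [[1, -0.5109],
 [-0.5109, 1]]


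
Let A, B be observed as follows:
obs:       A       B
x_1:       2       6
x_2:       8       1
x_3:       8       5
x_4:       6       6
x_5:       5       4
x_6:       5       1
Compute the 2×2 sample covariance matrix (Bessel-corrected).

Step 1 — column means:
  mean(A) = (2 + 8 + 8 + 6 + 5 + 5) / 6 = 34/6 = 5.6667
  mean(B) = (6 + 1 + 5 + 6 + 4 + 1) / 6 = 23/6 = 3.8333

Step 2 — sample covariance S[i,j] = (1/(n-1)) · Σ_k (x_{k,i} - mean_i) · (x_{k,j} - mean_j), with n-1 = 5.
  S[A,A] = ((-3.6667)·(-3.6667) + (2.3333)·(2.3333) + (2.3333)·(2.3333) + (0.3333)·(0.3333) + (-0.6667)·(-0.6667) + (-0.6667)·(-0.6667)) / 5 = 25.3333/5 = 5.0667
  S[A,B] = ((-3.6667)·(2.1667) + (2.3333)·(-2.8333) + (2.3333)·(1.1667) + (0.3333)·(2.1667) + (-0.6667)·(0.1667) + (-0.6667)·(-2.8333)) / 5 = -9.3333/5 = -1.8667
  S[B,B] = ((2.1667)·(2.1667) + (-2.8333)·(-2.8333) + (1.1667)·(1.1667) + (2.1667)·(2.1667) + (0.1667)·(0.1667) + (-2.8333)·(-2.8333)) / 5 = 26.8333/5 = 5.3667

S is symmetric (S[j,i] = S[i,j]). Assembling:

S = [[5.0667, -1.8667],
 [-1.8667, 5.3667]]


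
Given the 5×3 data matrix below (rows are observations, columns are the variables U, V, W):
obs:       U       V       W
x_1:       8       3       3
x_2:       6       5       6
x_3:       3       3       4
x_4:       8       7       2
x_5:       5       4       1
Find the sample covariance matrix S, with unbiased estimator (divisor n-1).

Step 1 — column means:
  mean(U) = (8 + 6 + 3 + 8 + 5) / 5 = 30/5 = 6
  mean(V) = (3 + 5 + 3 + 7 + 4) / 5 = 22/5 = 4.4
  mean(W) = (3 + 6 + 4 + 2 + 1) / 5 = 16/5 = 3.2

Step 2 — sample covariance S[i,j] = (1/(n-1)) · Σ_k (x_{k,i} - mean_i) · (x_{k,j} - mean_j), with n-1 = 4.
  S[U,U] = ((2)·(2) + (0)·(0) + (-3)·(-3) + (2)·(2) + (-1)·(-1)) / 4 = 18/4 = 4.5
  S[U,V] = ((2)·(-1.4) + (0)·(0.6) + (-3)·(-1.4) + (2)·(2.6) + (-1)·(-0.4)) / 4 = 7/4 = 1.75
  S[U,W] = ((2)·(-0.2) + (0)·(2.8) + (-3)·(0.8) + (2)·(-1.2) + (-1)·(-2.2)) / 4 = -3/4 = -0.75
  S[V,V] = ((-1.4)·(-1.4) + (0.6)·(0.6) + (-1.4)·(-1.4) + (2.6)·(2.6) + (-0.4)·(-0.4)) / 4 = 11.2/4 = 2.8
  S[V,W] = ((-1.4)·(-0.2) + (0.6)·(2.8) + (-1.4)·(0.8) + (2.6)·(-1.2) + (-0.4)·(-2.2)) / 4 = -1.4/4 = -0.35
  S[W,W] = ((-0.2)·(-0.2) + (2.8)·(2.8) + (0.8)·(0.8) + (-1.2)·(-1.2) + (-2.2)·(-2.2)) / 4 = 14.8/4 = 3.7

S is symmetric (S[j,i] = S[i,j]). Assembling:

S = [[4.5, 1.75, -0.75],
 [1.75, 2.8, -0.35],
 [-0.75, -0.35, 3.7]]


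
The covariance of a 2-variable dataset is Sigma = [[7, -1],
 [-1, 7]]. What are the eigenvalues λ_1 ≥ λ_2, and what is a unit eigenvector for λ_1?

Step 1 — characteristic polynomial of 2×2 Sigma:
  det(Sigma - λI) = λ² - trace · λ + det = 0.
  trace = 7 + 7 = 14, det = 7·7 - (-1)² = 48.
Step 2 — discriminant:
  Δ = trace² - 4·det = 196 - 192 = 4.
Step 3 — eigenvalues:
  λ = (trace ± √Δ)/2 = (14 ± 2)/2,
  λ_1 = 8,  λ_2 = 6.

Step 4 — unit eigenvector for λ_1: solve (Sigma - λ_1 I)v = 0. First row:
  (7 - 8)·v_x + (-1)·v_y = 0, i.e. (-1)·v_x + (-1)·v_y = 0,
  so v ∝ (b, λ_1 - a) = (-1, 1); multiply by -1 so the first entry is positive: u = (1, -1).
  ||u|| = √((1)² + (-1)²) = √(2) ≈ 1.4142,
  v_1 = u/||u|| ≈ (0.7071, -0.7071) (||v_1|| = 1).

λ_1 = 8,  λ_2 = 6;  v_1 ≈ (0.7071, -0.7071)


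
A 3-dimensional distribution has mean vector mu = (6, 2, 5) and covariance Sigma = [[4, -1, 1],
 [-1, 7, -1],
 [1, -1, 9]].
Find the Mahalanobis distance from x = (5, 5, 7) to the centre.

Step 1 — centre the observation: (x - mu) = (-1, 3, 2).

Step 2 — invert Sigma (cofactor / det for 3×3, or solve directly):
  Sigma^{-1} = [[0.265, 0.0342, -0.0256],
 [0.0342, 0.1496, 0.0128],
 [-0.0256, 0.0128, 0.1154]].

Step 3 — form the quadratic (x - mu)^T · Sigma^{-1} · (x - mu):
  Sigma^{-1} · (x - mu) = (-0.2137, 0.4402, 0.2949).
  (x - mu)^T · [Sigma^{-1} · (x - mu)] = (-1)·(-0.2137) + (3)·(0.4402) + (2)·(0.2949) = 2.1239.

Step 4 — take square root: d = √(2.1239) ≈ 1.4574.

d(x, mu) = √(2.1239) ≈ 1.4574


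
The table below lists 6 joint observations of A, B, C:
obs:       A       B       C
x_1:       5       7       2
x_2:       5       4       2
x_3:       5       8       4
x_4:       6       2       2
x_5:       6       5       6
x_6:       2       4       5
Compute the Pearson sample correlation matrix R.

Step 1 — column means:
  mean(A) = (5 + 5 + 5 + 6 + 6 + 2) / 6 = 29/6 = 4.8333
  mean(B) = (7 + 4 + 8 + 2 + 5 + 4) / 6 = 30/6 = 5
  mean(C) = (2 + 2 + 4 + 2 + 6 + 5) / 6 = 21/6 = 3.5

Step 2 — sample variances and covariances s[i,j] = (1/(n-1)) · Σ_k (x_{k,i} - mean_i) · (x_{k,j} - mean_j), with n-1 = 5:
  s[A,A] = ((0.1667)·(0.1667) + (0.1667)·(0.1667) + (0.1667)·(0.1667) + (1.1667)·(1.1667) + (1.1667)·(1.1667) + (-2.8333)·(-2.8333)) / 5 = 10.8333/5 = 2.1667
  s[A,B] = ((0.1667)·(2) + (0.1667)·(-1) + (0.1667)·(3) + (1.1667)·(-3) + (1.1667)·(0) + (-2.8333)·(-1)) / 5 = 0/5 = 0
  s[A,C] = ((0.1667)·(-1.5) + (0.1667)·(-1.5) + (0.1667)·(0.5) + (1.1667)·(-1.5) + (1.1667)·(2.5) + (-2.8333)·(1.5)) / 5 = -3.5/5 = -0.7
  s[B,B] = ((2)·(2) + (-1)·(-1) + (3)·(3) + (-3)·(-3) + (0)·(0) + (-1)·(-1)) / 5 = 24/5 = 4.8
  s[B,C] = ((2)·(-1.5) + (-1)·(-1.5) + (3)·(0.5) + (-3)·(-1.5) + (0)·(2.5) + (-1)·(1.5)) / 5 = 3/5 = 0.6
  s[C,C] = ((-1.5)·(-1.5) + (-1.5)·(-1.5) + (0.5)·(0.5) + (-1.5)·(-1.5) + (2.5)·(2.5) + (1.5)·(1.5)) / 5 = 15.5/5 = 3.1
  Sample standard deviations s_i = √(s[i,i]):
  s(A) = √(2.1667) = 1.472
  s(B) = √(4.8) = 2.1909
  s(C) = √(3.1) = 1.7607

Step 3 — r_{ij} = s_{ij} / (s_i · s_j):
  r[A,A] = 1 (diagonal).
  r[A,B] = 0 / (1.472 · 2.1909) = 0 / 3.2249 = 0
  r[A,C] = -0.7 / (1.472 · 1.7607) = -0.7 / 2.5917 = -0.2701
  r[B,B] = 1 (diagonal).
  r[B,C] = 0.6 / (2.1909 · 1.7607) = 0.6 / 3.8575 = 0.1555
  r[C,C] = 1 (diagonal).

R is symmetric with unit diagonal. Assembling:

R = [[1, 0, -0.2701],
 [0, 1, 0.1555],
 [-0.2701, 0.1555, 1]]


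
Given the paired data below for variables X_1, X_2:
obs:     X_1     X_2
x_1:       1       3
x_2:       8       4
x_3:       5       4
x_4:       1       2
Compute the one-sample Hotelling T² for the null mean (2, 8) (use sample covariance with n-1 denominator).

Step 1 — sample mean vector:
  mean(X_1) = (1 + 8 + 5 + 1) / 4 = 15/4 = 3.75
  mean(X_2) = (3 + 4 + 4 + 2) / 4 = 13/4 = 3.25
  x̄ = (3.75, 3.25),  deviation x̄ - mu_0 = (3.75, 3.25) - (2, 8) = (1.75, -4.75).

Step 2 — sample covariance matrix, S[i,j] = (1/(n-1)) · Σ_k (x_{k,i} - mean_i) · (x_{k,j} - mean_j), divisor n-1 = 3:
  S[X_1,X_1] = ((-2.75)·(-2.75) + (4.25)·(4.25) + (1.25)·(1.25) + (-2.75)·(-2.75)) / 3 = 34.75/3 = 11.5833
  S[X_1,X_2] = ((-2.75)·(-0.25) + (4.25)·(0.75) + (1.25)·(0.75) + (-2.75)·(-1.25)) / 3 = 8.25/3 = 2.75
  S[X_2,X_2] = ((-0.25)·(-0.25) + (0.75)·(0.75) + (0.75)·(0.75) + (-1.25)·(-1.25)) / 3 = 2.75/3 = 0.9167
  S = [[11.5833, 2.75],
 [2.75, 0.9167]].

Step 3 — invert S. det(S) = 11.5833·0.9167 - (2.75)² = 3.0556.
  S^{-1} = (1/det) · [[d, -b], [-b, a]] = [[0.3, -0.9],
 [-0.9, 3.7909]].

Step 4 — quadratic form (x̄ - mu_0)^T · S^{-1} · (x̄ - mu_0):
  S^{-1} · (x̄ - mu_0) = (4.8, -19.5818),
  (x̄ - mu_0)^T · [...] = (1.75)·(4.8) + (-4.75)·(-19.5818) = 101.4136.

Step 5 — scale by n: T² = 4 · 101.4136 = 405.6545.

T² ≈ 405.6545


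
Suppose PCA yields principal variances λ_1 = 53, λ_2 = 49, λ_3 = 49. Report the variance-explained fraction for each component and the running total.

Step 1 — total variance = trace(Sigma) = Σ λ_i = 53 + 49 + 49 = 151.

Step 2 — fraction explained by component i = λ_i / Σ λ:
  PC1: 53/151 = 0.351
  PC2: 49/151 = 0.3245
  PC3: 49/151 = 0.3245

Step 3 — cumulative fraction after k components = (λ_1 + ... + λ_k) / Σ λ:
  k = 1: 53/151 = 0.351
  k = 2: (53 + 49)/151 = 102/151 = 0.6755
  k = 3: (53 + 49 + 49)/151 = 151/151 = 1

Summary (fraction, with percent):

explained: PC1 0.351 (35.1%), PC2 0.3245 (32.45%), PC3 0.3245 (32.45%);  cumulative: 0.351, 0.6755, 1


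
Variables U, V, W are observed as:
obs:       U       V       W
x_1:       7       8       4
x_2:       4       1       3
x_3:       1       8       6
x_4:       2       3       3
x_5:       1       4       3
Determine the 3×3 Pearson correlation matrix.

Step 1 — column means:
  mean(U) = (7 + 4 + 1 + 2 + 1) / 5 = 15/5 = 3
  mean(V) = (8 + 1 + 8 + 3 + 4) / 5 = 24/5 = 4.8
  mean(W) = (4 + 3 + 6 + 3 + 3) / 5 = 19/5 = 3.8

Step 2 — sample variances and covariances s[i,j] = (1/(n-1)) · Σ_k (x_{k,i} - mean_i) · (x_{k,j} - mean_j), with n-1 = 4:
  s[U,U] = ((4)·(4) + (1)·(1) + (-2)·(-2) + (-1)·(-1) + (-2)·(-2)) / 4 = 26/4 = 6.5
  s[U,V] = ((4)·(3.2) + (1)·(-3.8) + (-2)·(3.2) + (-1)·(-1.8) + (-2)·(-0.8)) / 4 = 6/4 = 1.5
  s[U,W] = ((4)·(0.2) + (1)·(-0.8) + (-2)·(2.2) + (-1)·(-0.8) + (-2)·(-0.8)) / 4 = -2/4 = -0.5
  s[V,V] = ((3.2)·(3.2) + (-3.8)·(-3.8) + (3.2)·(3.2) + (-1.8)·(-1.8) + (-0.8)·(-0.8)) / 4 = 38.8/4 = 9.7
  s[V,W] = ((3.2)·(0.2) + (-3.8)·(-0.8) + (3.2)·(2.2) + (-1.8)·(-0.8) + (-0.8)·(-0.8)) / 4 = 12.8/4 = 3.2
  s[W,W] = ((0.2)·(0.2) + (-0.8)·(-0.8) + (2.2)·(2.2) + (-0.8)·(-0.8) + (-0.8)·(-0.8)) / 4 = 6.8/4 = 1.7
  Sample standard deviations s_i = √(s[i,i]):
  s(U) = √(6.5) = 2.5495
  s(V) = √(9.7) = 3.1145
  s(W) = √(1.7) = 1.3038

Step 3 — r_{ij} = s_{ij} / (s_i · s_j):
  r[U,U] = 1 (diagonal).
  r[U,V] = 1.5 / (2.5495 · 3.1145) = 1.5 / 7.9404 = 0.1889
  r[U,W] = -0.5 / (2.5495 · 1.3038) = -0.5 / 3.3242 = -0.1504
  r[V,V] = 1 (diagonal).
  r[V,W] = 3.2 / (3.1145 · 1.3038) = 3.2 / 4.0608 = 0.788
  r[W,W] = 1 (diagonal).

R is symmetric with unit diagonal. Assembling:

R = [[1, 0.1889, -0.1504],
 [0.1889, 1, 0.788],
 [-0.1504, 0.788, 1]]


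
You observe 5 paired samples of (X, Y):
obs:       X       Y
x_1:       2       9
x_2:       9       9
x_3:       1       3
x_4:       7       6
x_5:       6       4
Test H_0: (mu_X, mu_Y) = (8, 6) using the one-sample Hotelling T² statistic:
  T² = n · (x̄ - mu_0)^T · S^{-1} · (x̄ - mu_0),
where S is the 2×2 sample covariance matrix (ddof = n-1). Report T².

Step 1 — sample mean vector:
  mean(X) = (2 + 9 + 1 + 7 + 6) / 5 = 25/5 = 5
  mean(Y) = (9 + 9 + 3 + 6 + 4) / 5 = 31/5 = 6.2
  x̄ = (5, 6.2),  deviation x̄ - mu_0 = (5, 6.2) - (8, 6) = (-3, 0.2).

Step 2 — sample covariance matrix, S[i,j] = (1/(n-1)) · Σ_k (x_{k,i} - mean_i) · (x_{k,j} - mean_j), divisor n-1 = 4:
  S[X,X] = ((-3)·(-3) + (4)·(4) + (-4)·(-4) + (2)·(2) + (1)·(1)) / 4 = 46/4 = 11.5
  S[X,Y] = ((-3)·(2.8) + (4)·(2.8) + (-4)·(-3.2) + (2)·(-0.2) + (1)·(-2.2)) / 4 = 13/4 = 3.25
  S[Y,Y] = ((2.8)·(2.8) + (2.8)·(2.8) + (-3.2)·(-3.2) + (-0.2)·(-0.2) + (-2.2)·(-2.2)) / 4 = 30.8/4 = 7.7
  S = [[11.5, 3.25],
 [3.25, 7.7]].

Step 3 — invert S. det(S) = 11.5·7.7 - (3.25)² = 77.9875.
  S^{-1} = (1/det) · [[d, -b], [-b, a]] = [[0.0987, -0.0417],
 [-0.0417, 0.1475]].

Step 4 — quadratic form (x̄ - mu_0)^T · S^{-1} · (x̄ - mu_0):
  S^{-1} · (x̄ - mu_0) = (-0.3045, 0.1545),
  (x̄ - mu_0)^T · [...] = (-3)·(-0.3045) + (0.2)·(0.1545) = 0.9445.

Step 5 — scale by n: T² = 5 · 0.9445 = 4.7226.

T² ≈ 4.7226
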